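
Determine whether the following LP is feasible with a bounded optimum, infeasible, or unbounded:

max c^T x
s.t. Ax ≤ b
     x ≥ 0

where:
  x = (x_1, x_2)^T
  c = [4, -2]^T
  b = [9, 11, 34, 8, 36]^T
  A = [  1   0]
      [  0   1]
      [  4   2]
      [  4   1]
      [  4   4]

Feasible with a bounded optimal solution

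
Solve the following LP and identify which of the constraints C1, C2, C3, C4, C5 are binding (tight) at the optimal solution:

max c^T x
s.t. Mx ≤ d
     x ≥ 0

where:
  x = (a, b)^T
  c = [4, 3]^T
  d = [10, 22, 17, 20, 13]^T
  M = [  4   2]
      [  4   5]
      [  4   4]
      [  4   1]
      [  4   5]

At a = 2, b = 1, compute slack b - a·x for each constraint:
  C1: 10 − 10 = 0  (binding)
  C2: 22 − 13 = 9  (slack)
  C3: 17 − 12 = 5  (slack)
  C4: 20 − 9 = 11  (slack)
  C5: 13 − 13 = 0  (binding)

Optimal: a = 2, b = 1
Binding: C1, C5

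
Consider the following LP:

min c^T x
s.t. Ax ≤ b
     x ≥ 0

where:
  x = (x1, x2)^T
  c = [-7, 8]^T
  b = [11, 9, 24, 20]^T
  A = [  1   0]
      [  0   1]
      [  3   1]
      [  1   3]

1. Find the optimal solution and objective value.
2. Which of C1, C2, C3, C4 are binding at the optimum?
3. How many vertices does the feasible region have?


1. x1 = 8, x2 = 0, z = -56
2. C3
3. 4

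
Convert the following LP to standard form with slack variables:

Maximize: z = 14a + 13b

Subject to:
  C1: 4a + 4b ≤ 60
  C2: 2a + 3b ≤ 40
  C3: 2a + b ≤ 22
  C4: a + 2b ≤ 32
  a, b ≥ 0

max z = 14a + 13b

s.t.
  4a + 4b + s1 = 60
  2a + 3b + s2 = 40
  2a + b + s3 = 22
  a + 2b + s4 = 32
  a, b, s1, s2, s3, s4 ≥ 0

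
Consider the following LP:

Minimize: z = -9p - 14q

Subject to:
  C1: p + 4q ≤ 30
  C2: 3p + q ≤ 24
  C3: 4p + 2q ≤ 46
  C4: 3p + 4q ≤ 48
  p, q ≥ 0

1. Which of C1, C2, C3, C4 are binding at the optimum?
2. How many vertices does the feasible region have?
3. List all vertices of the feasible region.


1. C1, C2
2. 4
3. (0, 0), (8, 0), (6, 6), (0, 7.5)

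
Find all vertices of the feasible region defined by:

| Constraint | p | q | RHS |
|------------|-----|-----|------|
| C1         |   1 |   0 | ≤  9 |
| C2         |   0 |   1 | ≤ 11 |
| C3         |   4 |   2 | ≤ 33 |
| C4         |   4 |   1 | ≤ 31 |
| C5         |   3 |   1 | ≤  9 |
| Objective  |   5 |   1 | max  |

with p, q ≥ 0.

(0, 0), (3, 0), (0, 9)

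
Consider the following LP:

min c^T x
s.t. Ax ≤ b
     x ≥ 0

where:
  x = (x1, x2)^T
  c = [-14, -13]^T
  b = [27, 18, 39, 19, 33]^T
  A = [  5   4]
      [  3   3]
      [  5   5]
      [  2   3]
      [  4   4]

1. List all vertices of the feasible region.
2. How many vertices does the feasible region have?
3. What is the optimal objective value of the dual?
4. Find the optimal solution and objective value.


1. (0, 0), (5.4, 0), (3, 3), (0, 6)
2. 4
3. -81
4. x1 = 3, x2 = 3, z = -81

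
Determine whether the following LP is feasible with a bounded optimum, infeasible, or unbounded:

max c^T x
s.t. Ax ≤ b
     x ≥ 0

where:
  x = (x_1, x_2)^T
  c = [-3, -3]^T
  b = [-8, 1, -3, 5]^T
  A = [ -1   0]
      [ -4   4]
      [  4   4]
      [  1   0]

Infeasible (no feasible solution exists)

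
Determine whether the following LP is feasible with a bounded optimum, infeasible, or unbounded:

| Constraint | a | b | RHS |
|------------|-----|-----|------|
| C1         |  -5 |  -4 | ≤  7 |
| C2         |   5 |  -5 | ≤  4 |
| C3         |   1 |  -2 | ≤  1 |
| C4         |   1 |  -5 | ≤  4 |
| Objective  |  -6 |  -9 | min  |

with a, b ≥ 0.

Unbounded (objective can decrease without bound)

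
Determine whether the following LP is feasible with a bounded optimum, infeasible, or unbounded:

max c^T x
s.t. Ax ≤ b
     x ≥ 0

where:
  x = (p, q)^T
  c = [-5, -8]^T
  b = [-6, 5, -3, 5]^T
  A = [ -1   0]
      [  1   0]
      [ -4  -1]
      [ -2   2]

Infeasible (no feasible solution exists)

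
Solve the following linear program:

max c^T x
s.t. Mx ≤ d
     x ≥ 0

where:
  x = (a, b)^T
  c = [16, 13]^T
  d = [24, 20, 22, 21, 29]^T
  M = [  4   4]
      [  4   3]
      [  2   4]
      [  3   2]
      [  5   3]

Evaluate the objective at each vertex of the feasible region:
  z(0, 0) = 0
  z(5, 0) = 80
  z(2, 4) = 84  ←
  z(1, 5) = 81
  z(0, 5.5) = 71.5
The maximum is at a = 2, b = 4.

a = 2, b = 4, z = 84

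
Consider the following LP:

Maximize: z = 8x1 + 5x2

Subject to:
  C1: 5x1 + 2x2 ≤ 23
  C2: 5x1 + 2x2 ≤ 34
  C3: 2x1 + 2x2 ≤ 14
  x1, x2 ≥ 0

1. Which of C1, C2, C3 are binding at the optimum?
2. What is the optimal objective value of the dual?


1. C1, C3
2. 44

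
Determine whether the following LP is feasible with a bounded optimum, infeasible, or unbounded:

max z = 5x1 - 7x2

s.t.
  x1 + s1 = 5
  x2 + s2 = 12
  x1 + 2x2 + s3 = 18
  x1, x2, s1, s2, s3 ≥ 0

Feasible with a bounded optimal solution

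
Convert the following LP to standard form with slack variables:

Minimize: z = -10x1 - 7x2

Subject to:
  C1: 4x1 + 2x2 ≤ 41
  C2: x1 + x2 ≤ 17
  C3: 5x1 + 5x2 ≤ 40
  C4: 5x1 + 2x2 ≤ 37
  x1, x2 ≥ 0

min z = -10x1 - 7x2

s.t.
  4x1 + 2x2 + s1 = 41
  x1 + x2 + s2 = 17
  5x1 + 5x2 + s3 = 40
  5x1 + 2x2 + s4 = 37
  x1, x2, s1, s2, s3, s4 ≥ 0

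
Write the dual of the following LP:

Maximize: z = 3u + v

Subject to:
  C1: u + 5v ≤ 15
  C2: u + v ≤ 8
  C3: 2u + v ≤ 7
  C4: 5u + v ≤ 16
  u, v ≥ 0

Primal max cᵀx s.t. Ax ≤ b, x ≥ 0  →  Dual min bᵀy s.t. Aᵀy ≥ c, y ≥ 0.

Minimize: z = 15y1 + 8y2 + 7y3 + 16y4

Subject to:
  y1 + y2 + 2y3 + 5y4 ≥ 3
  5y1 + y2 + y3 + y4 ≥ 1
  y1, y2, y3, y4 ≥ 0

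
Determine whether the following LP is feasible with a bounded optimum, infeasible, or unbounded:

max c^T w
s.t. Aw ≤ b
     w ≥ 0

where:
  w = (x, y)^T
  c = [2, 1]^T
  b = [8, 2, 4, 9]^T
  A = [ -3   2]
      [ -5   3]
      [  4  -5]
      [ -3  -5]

Unbounded (objective can increase without bound)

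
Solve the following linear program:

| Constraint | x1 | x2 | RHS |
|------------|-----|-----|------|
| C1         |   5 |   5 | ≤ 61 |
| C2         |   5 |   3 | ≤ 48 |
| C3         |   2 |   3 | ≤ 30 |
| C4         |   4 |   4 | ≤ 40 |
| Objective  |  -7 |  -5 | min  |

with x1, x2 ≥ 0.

Evaluate the objective at each vertex of the feasible region:
  z(0, 0) = 0
  z(9.6, 0) = -67.2
  z(9, 1) = -68  ←
  z(0, 10) = -50
The minimum is at x1 = 9, x2 = 1.

x1 = 9, x2 = 1, z = -68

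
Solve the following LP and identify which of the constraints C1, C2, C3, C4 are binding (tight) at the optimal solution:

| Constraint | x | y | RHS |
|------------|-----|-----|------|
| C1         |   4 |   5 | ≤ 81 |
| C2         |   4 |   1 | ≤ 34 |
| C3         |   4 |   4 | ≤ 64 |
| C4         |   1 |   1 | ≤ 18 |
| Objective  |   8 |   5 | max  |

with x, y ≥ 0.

At x = 6, y = 10, compute slack b - a·x for each constraint:
  C1: 81 − 74 = 7  (slack)
  C2: 34 − 34 = 0  (binding)
  C3: 64 − 64 = 0  (binding)
  C4: 18 − 16 = 2  (slack)

Optimal: x = 6, y = 10
Binding: C2, C3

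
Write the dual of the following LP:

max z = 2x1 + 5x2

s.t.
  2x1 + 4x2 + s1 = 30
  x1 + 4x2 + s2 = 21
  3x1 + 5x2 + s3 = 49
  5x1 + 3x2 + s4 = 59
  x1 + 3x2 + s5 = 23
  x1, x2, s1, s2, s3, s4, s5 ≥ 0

Primal max cᵀx s.t. Ax ≤ b, x ≥ 0  →  Dual min bᵀy s.t. Aᵀy ≥ c, y ≥ 0.

Minimize: z = 30y1 + 21y2 + 49y3 + 59y4 + 23y5

Subject to:
  2y1 + y2 + 3y3 + 5y4 + y5 ≥ 2
  4y1 + 4y2 + 5y3 + 3y4 + 3y5 ≥ 5
  y1, y2, y3, y4, y5 ≥ 0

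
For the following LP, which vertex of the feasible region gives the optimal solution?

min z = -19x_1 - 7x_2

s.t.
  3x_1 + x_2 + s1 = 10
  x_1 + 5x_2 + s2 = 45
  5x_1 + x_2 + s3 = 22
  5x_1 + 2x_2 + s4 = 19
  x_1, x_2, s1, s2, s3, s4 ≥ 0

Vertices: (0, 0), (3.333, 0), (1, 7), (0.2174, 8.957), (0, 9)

Evaluate the objective at each vertex of the feasible region:
  z(0, 0) = 0
  z(3.333, 0) = -63.33
  z(1, 7) = -68  ←
  z(0.2174, 8.957) = -66.83
  z(0, 9) = -63
The minimum is at x_1 = 1, x_2 = 7.

(1, 7)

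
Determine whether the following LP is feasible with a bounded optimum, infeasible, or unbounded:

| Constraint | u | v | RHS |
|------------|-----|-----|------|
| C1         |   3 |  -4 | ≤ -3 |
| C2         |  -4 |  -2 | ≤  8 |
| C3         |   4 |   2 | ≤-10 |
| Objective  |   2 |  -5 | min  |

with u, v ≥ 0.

Infeasible (no feasible solution exists)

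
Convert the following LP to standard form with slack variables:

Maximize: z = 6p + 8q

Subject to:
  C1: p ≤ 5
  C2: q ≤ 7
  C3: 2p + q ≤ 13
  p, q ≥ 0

max z = 6p + 8q

s.t.
  p + s1 = 5
  q + s2 = 7
  2p + q + s3 = 13
  p, q, s1, s2, s3 ≥ 0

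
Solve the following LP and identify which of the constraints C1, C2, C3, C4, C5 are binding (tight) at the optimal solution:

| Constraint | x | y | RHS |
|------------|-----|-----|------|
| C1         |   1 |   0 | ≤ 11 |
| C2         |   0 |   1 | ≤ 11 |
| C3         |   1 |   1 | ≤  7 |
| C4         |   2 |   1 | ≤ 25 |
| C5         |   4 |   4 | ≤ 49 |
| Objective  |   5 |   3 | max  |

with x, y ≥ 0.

At x = 7, y = 0, compute slack b - a·x for each constraint:
  C1: 11 − 7 = 4  (slack)
  C2: 11 − 0 = 11  (slack)
  C3: 7 − 7 = 0  (binding)
  C4: 25 − 14 = 11  (slack)
  C5: 49 − 28 = 21  (slack)

Optimal: x = 7, y = 0
Binding: C3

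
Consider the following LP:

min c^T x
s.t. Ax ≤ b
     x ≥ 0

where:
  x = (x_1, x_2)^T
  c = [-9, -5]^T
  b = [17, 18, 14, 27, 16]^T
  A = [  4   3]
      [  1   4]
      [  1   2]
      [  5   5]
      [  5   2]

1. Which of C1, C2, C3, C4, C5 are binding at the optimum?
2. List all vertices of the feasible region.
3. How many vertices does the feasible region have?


1. C1, C5
2. (0, 0), (3.2, 0), (2, 3), (1.077, 4.231), (0, 4.5)
3. 5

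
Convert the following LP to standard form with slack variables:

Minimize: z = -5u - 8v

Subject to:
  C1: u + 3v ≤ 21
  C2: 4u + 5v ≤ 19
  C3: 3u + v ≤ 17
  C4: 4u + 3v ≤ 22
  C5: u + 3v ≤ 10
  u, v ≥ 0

min z = -5u - 8v

s.t.
  u + 3v + s1 = 21
  4u + 5v + s2 = 19
  3u + v + s3 = 17
  4u + 3v + s4 = 22
  u + 3v + s5 = 10
  u, v, s1, s2, s3, s4, s5 ≥ 0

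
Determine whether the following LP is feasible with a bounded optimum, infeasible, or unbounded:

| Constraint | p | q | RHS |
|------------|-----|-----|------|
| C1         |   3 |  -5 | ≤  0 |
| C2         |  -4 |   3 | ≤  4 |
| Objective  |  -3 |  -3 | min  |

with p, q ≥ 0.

Unbounded (objective can decrease without bound)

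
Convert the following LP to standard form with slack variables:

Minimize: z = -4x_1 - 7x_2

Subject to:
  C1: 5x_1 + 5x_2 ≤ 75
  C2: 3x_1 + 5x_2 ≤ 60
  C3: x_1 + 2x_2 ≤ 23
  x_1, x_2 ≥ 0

min z = -4x_1 - 7x_2

s.t.
  5x_1 + 5x_2 + s1 = 75
  3x_1 + 5x_2 + s2 = 60
  x_1 + 2x_2 + s3 = 23
  x_1, x_2, s1, s2, s3 ≥ 0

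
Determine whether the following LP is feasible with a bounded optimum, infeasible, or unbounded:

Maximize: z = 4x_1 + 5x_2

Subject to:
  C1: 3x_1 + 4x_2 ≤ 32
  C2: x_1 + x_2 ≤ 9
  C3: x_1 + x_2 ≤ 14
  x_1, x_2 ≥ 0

Feasible with a bounded optimal solution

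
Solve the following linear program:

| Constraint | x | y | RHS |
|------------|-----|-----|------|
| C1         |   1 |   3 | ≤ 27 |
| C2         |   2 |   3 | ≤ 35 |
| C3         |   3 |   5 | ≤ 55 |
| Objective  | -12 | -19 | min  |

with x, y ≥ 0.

Evaluate the objective at each vertex of the feasible region:
  z(0, 0) = 0
  z(17.5, 0) = -210
  z(10, 5) = -215  ←
  z(7.5, 6.5) = -213.5
  z(0, 9) = -171
The minimum is at x = 10, y = 5.

x = 10, y = 5, z = -215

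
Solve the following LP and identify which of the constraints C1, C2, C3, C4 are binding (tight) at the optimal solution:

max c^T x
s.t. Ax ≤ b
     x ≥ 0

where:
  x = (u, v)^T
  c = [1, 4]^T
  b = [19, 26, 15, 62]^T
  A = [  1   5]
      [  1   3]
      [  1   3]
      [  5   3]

At u = 9, v = 2, compute slack b - a·x for each constraint:
  C1: 19 − 19 = 0  (binding)
  C2: 26 − 15 = 11  (slack)
  C3: 15 − 15 = 0  (binding)
  C4: 62 − 51 = 11  (slack)

Optimal: u = 9, v = 2
Binding: C1, C3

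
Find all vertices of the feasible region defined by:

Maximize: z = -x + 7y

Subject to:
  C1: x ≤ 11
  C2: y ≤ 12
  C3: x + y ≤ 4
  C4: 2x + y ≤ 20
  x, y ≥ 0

(0, 0), (4, 0), (0, 4)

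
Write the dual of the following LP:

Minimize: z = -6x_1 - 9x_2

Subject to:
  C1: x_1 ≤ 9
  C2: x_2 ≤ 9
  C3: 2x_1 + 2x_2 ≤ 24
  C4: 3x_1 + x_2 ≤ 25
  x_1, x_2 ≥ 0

Primal min cᵀx s.t. Ax ≤ b, x ≥ 0  →  Dual max −bᵀy s.t. Aᵀy ≥ −c, y ≥ 0.

Maximize: z = -9y1 - 9y2 - 24y3 - 25y4

Subject to:
  y1 + 2y3 + 3y4 ≥ 6
  y2 + 2y3 + y4 ≥ 9
  y1, y2, y3, y4 ≥ 0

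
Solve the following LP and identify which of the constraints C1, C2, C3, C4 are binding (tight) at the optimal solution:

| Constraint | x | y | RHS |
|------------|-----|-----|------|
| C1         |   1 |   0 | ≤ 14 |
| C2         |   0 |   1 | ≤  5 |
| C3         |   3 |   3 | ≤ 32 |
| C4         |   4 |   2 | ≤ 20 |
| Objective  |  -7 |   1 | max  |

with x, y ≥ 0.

At x = 0, y = 5, compute slack b - a·x for each constraint:
  C1: 14 − 0 = 14  (slack)
  C2: 5 − 5 = 0  (binding)
  C3: 32 − 15 = 17  (slack)
  C4: 20 − 10 = 10  (slack)

Optimal: x = 0, y = 5
Binding: C2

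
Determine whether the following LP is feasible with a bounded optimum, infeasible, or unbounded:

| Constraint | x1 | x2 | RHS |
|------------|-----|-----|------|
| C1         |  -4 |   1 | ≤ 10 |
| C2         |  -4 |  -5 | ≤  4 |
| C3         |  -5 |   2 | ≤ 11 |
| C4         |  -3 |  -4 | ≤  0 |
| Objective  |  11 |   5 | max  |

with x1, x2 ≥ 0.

Unbounded (objective can increase without bound)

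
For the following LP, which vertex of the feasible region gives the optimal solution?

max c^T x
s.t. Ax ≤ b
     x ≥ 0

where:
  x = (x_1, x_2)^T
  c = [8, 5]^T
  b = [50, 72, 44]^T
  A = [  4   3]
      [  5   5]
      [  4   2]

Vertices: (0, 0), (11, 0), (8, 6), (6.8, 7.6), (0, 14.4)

Evaluate the objective at each vertex of the feasible region:
  z(0, 0) = 0
  z(11, 0) = 88
  z(8, 6) = 94  ←
  z(6.8, 7.6) = 92.4
  z(0, 14.4) = 72
The maximum is at x_1 = 8, x_2 = 6.

(8, 6)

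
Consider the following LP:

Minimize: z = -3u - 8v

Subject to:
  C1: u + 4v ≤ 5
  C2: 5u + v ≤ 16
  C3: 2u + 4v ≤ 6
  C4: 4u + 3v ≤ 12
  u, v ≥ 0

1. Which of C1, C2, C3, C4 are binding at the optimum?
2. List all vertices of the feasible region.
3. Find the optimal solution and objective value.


1. C1, C3
2. (0, 0), (3, 0), (1, 1), (0, 1.25)
3. u = 1, v = 1, z = -11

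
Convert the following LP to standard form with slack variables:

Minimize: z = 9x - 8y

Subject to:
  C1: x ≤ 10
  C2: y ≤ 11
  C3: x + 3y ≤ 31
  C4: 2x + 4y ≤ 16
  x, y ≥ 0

min z = 9x - 8y

s.t.
  x + s1 = 10
  y + s2 = 11
  x + 3y + s3 = 31
  2x + 4y + s4 = 16
  x, y, s1, s2, s3, s4 ≥ 0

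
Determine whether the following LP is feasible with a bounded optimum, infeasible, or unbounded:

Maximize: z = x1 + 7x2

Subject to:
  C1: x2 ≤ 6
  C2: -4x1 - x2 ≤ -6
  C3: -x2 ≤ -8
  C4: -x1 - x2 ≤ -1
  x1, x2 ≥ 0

Infeasible (no feasible solution exists)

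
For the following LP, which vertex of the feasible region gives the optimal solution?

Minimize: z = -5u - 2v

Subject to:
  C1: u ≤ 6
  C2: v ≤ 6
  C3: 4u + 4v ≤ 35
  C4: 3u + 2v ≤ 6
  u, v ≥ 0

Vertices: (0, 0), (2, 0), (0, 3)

Evaluate the objective at each vertex of the feasible region:
  z(0, 0) = 0
  z(2, 0) = -10  ←
  z(0, 3) = -6
The minimum is at u = 2, v = 0.

(2, 0)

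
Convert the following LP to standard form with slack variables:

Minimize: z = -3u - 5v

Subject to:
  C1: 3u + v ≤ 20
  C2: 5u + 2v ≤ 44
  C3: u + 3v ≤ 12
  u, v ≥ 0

min z = -3u - 5v

s.t.
  3u + v + s1 = 20
  5u + 2v + s2 = 44
  u + 3v + s3 = 12
  u, v, s1, s2, s3 ≥ 0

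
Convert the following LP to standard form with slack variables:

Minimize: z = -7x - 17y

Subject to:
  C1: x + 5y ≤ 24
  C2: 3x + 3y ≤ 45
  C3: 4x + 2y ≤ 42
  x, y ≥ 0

min z = -7x - 17y

s.t.
  x + 5y + s1 = 24
  3x + 3y + s2 = 45
  4x + 2y + s3 = 42
  x, y, s1, s2, s3 ≥ 0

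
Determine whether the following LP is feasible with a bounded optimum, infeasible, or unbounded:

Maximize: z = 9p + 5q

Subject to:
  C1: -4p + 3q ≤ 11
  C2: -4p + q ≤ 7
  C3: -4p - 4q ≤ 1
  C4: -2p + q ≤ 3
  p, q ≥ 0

Unbounded (objective can increase without bound)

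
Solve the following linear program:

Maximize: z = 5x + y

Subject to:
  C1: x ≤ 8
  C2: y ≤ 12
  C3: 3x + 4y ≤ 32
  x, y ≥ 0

Evaluate the objective at each vertex of the feasible region:
  z(0, 0) = 0
  z(8, 0) = 40
  z(8, 2) = 42  ←
  z(0, 8) = 8
The maximum is at x = 8, y = 2.

x = 8, y = 2, z = 42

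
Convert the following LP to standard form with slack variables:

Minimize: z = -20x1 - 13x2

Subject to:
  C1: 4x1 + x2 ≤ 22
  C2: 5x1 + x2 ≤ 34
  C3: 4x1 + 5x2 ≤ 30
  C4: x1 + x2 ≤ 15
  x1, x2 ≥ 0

min z = -20x1 - 13x2

s.t.
  4x1 + x2 + s1 = 22
  5x1 + x2 + s2 = 34
  4x1 + 5x2 + s3 = 30
  x1 + x2 + s4 = 15
  x1, x2, s1, s2, s3, s4 ≥ 0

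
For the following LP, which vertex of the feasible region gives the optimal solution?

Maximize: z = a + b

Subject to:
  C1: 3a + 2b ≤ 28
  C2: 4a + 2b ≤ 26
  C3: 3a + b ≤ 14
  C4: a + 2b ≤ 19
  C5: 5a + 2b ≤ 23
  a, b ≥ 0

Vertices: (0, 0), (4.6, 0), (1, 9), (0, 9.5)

Evaluate the objective at each vertex of the feasible region:
  z(0, 0) = 0
  z(4.6, 0) = 4.6
  z(1, 9) = 10  ←
  z(0, 9.5) = 9.5
The maximum is at a = 1, b = 9.

(1, 9)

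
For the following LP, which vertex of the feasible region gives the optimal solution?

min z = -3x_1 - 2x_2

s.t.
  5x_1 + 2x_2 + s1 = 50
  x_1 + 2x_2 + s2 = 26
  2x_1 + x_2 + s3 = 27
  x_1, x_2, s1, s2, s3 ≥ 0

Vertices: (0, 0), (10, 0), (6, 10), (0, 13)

Evaluate the objective at each vertex of the feasible region:
  z(0, 0) = 0
  z(10, 0) = -30
  z(6, 10) = -38  ←
  z(0, 13) = -26
The minimum is at x_1 = 6, x_2 = 10.

(6, 10)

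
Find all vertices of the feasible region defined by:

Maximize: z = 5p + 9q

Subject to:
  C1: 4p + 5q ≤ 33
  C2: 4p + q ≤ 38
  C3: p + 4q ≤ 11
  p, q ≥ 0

(0, 0), (8.25, 0), (7, 1), (0, 2.75)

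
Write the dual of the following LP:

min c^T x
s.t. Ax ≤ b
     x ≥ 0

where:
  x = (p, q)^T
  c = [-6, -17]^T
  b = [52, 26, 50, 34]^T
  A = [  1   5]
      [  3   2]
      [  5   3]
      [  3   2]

Primal min cᵀx s.t. Ax ≤ b, x ≥ 0  →  Dual max −bᵀy s.t. Aᵀy ≥ −c, y ≥ 0.

Maximize: z = -52y1 - 26y2 - 50y3 - 34y4

Subject to:
  y1 + 3y2 + 5y3 + 3y4 ≥ 6
  5y1 + 2y2 + 3y3 + 2y4 ≥ 17
  y1, y2, y3, y4 ≥ 0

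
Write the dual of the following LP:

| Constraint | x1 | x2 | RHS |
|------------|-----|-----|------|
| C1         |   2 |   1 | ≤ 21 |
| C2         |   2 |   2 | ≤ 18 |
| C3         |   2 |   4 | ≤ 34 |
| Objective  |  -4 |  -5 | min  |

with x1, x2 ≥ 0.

Primal min cᵀx s.t. Ax ≤ b, x ≥ 0  →  Dual max −bᵀy s.t. Aᵀy ≥ −c, y ≥ 0.

Maximize: z = -21y1 - 18y2 - 34y3

Subject to:
  2y1 + 2y2 + 2y3 ≥ 4
  y1 + 2y2 + 4y3 ≥ 5
  y1, y2, y3 ≥ 0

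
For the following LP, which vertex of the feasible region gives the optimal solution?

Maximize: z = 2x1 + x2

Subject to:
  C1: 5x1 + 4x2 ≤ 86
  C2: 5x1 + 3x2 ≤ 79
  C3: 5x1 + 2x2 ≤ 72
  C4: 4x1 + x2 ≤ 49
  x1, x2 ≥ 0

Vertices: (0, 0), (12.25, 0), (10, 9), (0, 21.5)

Evaluate the objective at each vertex of the feasible region:
  z(0, 0) = 0
  z(12.25, 0) = 24.5
  z(10, 9) = 29  ←
  z(0, 21.5) = 21.5
The maximum is at x1 = 10, x2 = 9.

(10, 9)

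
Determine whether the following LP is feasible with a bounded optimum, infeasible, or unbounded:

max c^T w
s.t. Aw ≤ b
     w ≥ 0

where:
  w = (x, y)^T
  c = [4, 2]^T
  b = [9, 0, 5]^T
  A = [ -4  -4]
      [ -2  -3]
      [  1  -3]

Unbounded (objective can increase without bound)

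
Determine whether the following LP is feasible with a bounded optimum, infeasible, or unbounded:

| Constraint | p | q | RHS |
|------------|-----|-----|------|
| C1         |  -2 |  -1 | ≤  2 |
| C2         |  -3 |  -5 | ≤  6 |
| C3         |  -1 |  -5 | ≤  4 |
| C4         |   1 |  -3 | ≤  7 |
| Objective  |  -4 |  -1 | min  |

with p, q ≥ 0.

Unbounded (objective can decrease without bound)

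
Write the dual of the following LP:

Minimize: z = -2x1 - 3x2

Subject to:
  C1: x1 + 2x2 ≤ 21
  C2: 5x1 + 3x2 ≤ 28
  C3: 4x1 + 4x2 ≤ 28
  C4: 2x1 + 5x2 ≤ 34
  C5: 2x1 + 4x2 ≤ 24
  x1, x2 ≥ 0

Primal min cᵀx s.t. Ax ≤ b, x ≥ 0  →  Dual max −bᵀy s.t. Aᵀy ≥ −c, y ≥ 0.

Maximize: z = -21y1 - 28y2 - 28y3 - 34y4 - 24y5

Subject to:
  y1 + 5y2 + 4y3 + 2y4 + 2y5 ≥ 2
  2y1 + 3y2 + 4y3 + 5y4 + 4y5 ≥ 3
  y1, y2, y3, y4, y5 ≥ 0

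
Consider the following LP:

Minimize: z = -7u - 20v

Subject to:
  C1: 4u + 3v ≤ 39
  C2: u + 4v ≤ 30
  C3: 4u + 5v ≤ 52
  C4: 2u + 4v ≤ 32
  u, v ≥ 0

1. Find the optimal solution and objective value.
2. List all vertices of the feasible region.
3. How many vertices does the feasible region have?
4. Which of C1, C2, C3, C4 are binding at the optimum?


1. u = 2, v = 7, z = -154
2. (0, 0), (9.75, 0), (6, 5), (2, 7), (0, 7.5)
3. 5
4. C2, C4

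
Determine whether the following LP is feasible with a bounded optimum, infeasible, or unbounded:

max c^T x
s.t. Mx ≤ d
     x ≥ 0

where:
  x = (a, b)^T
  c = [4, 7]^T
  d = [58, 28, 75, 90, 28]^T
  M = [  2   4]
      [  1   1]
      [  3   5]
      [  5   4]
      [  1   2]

Feasible with a bounded optimal solution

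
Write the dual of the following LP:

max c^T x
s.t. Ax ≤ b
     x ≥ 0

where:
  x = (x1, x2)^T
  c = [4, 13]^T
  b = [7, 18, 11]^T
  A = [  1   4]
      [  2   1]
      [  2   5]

Primal max cᵀx s.t. Ax ≤ b, x ≥ 0  →  Dual min bᵀy s.t. Aᵀy ≥ c, y ≥ 0.

Minimize: z = 7y1 + 18y2 + 11y3

Subject to:
  y1 + 2y2 + 2y3 ≥ 4
  4y1 + y2 + 5y3 ≥ 13
  y1, y2, y3 ≥ 0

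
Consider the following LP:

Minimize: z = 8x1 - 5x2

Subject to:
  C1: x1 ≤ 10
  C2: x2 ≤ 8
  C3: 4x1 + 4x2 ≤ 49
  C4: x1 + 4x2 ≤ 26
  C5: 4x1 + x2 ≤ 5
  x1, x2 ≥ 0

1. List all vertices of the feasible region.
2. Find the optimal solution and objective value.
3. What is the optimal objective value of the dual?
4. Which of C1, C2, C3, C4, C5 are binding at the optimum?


1. (0, 0), (1.25, 0), (0, 5)
2. x1 = 0, x2 = 5, z = -25
3. -25
4. C5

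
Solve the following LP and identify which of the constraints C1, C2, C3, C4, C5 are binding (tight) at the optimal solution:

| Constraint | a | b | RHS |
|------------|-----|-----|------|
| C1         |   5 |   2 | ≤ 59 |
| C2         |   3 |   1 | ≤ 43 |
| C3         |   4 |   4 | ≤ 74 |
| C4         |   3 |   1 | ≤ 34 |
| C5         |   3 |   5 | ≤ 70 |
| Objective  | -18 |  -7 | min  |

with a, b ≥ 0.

At a = 9, b = 7, compute slack b - a·x for each constraint:
  C1: 59 − 59 = 0  (binding)
  C2: 43 − 34 = 9  (slack)
  C3: 74 − 64 = 10  (slack)
  C4: 34 − 34 = 0  (binding)
  C5: 70 − 62 = 8  (slack)

Optimal: a = 9, b = 7
Binding: C1, C4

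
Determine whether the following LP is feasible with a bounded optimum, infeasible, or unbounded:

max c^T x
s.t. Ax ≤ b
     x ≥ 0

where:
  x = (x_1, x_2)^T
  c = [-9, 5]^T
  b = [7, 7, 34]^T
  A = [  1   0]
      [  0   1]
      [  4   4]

Feasible with a bounded optimal solution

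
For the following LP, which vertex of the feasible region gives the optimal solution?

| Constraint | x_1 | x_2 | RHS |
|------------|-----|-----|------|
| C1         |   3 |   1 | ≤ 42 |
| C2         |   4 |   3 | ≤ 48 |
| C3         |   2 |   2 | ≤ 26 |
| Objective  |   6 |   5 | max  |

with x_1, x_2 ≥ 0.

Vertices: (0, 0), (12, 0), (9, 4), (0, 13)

Evaluate the objective at each vertex of the feasible region:
  z(0, 0) = 0
  z(12, 0) = 72
  z(9, 4) = 74  ←
  z(0, 13) = 65
The maximum is at x_1 = 9, x_2 = 4.

(9, 4)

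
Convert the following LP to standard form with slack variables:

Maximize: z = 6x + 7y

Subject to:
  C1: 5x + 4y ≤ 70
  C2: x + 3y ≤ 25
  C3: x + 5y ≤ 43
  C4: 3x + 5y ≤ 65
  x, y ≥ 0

max z = 6x + 7y

s.t.
  5x + 4y + s1 = 70
  x + 3y + s2 = 25
  x + 5y + s3 = 43
  3x + 5y + s4 = 65
  x, y, s1, s2, s3, s4 ≥ 0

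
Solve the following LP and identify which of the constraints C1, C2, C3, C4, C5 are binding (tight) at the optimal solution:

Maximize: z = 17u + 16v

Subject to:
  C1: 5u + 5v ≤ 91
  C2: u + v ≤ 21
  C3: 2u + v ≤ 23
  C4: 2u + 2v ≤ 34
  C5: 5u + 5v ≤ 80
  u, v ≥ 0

At u = 7, v = 9, compute slack b - a·x for each constraint:
  C1: 91 − 80 = 11  (slack)
  C2: 21 − 16 = 5  (slack)
  C3: 23 − 23 = 0  (binding)
  C4: 34 − 32 = 2  (slack)
  C5: 80 − 80 = 0  (binding)

Optimal: u = 7, v = 9
Binding: C3, C5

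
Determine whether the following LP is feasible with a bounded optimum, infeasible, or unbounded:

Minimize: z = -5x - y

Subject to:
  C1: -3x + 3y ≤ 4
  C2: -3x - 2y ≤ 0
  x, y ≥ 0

Unbounded (objective can decrease without bound)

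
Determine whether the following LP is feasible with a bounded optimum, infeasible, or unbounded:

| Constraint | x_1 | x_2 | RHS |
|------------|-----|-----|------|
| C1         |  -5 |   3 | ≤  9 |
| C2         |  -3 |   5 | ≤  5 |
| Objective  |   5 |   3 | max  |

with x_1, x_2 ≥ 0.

Unbounded (objective can increase without bound)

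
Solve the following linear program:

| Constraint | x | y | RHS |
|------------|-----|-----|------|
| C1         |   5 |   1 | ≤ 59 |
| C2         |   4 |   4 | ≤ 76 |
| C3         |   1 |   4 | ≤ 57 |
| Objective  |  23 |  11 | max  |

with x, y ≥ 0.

Evaluate the objective at each vertex of the feasible region:
  z(0, 0) = 0
  z(11.8, 0) = 271.4
  z(10, 9) = 329  ←
  z(6.333, 12.67) = 285
  z(0, 14.25) = 156.8
The maximum is at x = 10, y = 9.

x = 10, y = 9, z = 329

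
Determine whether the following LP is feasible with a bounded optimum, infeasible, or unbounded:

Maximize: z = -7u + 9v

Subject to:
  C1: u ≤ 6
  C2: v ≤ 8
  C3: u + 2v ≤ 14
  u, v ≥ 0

Feasible with a bounded optimal solution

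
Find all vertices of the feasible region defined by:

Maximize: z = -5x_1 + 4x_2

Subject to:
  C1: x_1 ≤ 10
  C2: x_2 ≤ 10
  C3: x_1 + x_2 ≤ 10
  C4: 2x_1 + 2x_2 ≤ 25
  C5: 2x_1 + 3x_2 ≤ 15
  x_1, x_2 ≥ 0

(0, 0), (7.5, 0), (0, 5)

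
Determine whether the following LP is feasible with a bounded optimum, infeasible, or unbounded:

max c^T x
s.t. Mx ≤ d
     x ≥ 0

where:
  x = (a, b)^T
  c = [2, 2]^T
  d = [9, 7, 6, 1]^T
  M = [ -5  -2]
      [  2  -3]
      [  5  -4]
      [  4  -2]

Unbounded (objective can increase without bound)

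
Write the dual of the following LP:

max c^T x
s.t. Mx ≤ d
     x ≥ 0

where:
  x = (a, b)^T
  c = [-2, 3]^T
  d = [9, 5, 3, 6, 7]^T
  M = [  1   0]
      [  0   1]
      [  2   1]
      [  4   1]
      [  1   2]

Primal max cᵀx s.t. Ax ≤ b, x ≥ 0  →  Dual min bᵀy s.t. Aᵀy ≥ c, y ≥ 0.

Minimize: z = 9y1 + 5y2 + 3y3 + 6y4 + 7y5

Subject to:
  y1 + 2y3 + 4y4 + y5 ≥ -2
  y2 + y3 + y4 + 2y5 ≥ 3
  y1, y2, y3, y4, y5 ≥ 0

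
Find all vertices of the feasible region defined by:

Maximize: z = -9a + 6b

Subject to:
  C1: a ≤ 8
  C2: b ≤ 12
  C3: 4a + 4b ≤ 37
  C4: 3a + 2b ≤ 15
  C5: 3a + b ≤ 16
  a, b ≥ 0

(0, 0), (5, 0), (0, 7.5)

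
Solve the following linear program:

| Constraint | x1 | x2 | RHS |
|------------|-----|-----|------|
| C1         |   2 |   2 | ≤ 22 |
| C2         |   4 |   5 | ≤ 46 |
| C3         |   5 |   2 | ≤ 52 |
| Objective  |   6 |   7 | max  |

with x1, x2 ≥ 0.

Evaluate the objective at each vertex of the feasible region:
  z(0, 0) = 0
  z(10.4, 0) = 62.4
  z(10, 1) = 67
  z(9, 2) = 68  ←
  z(0, 9.2) = 64.4
The maximum is at x1 = 9, x2 = 2.

x1 = 9, x2 = 2, z = 68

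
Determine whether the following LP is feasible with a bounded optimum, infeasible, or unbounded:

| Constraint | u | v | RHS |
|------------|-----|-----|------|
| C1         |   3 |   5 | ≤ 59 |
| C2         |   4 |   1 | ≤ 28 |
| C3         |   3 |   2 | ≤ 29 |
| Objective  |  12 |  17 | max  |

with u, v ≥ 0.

Feasible with a bounded optimal solution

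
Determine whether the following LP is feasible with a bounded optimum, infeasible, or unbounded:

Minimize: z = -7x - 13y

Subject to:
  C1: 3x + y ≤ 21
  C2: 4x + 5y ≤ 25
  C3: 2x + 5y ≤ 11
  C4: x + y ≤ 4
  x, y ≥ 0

Feasible with a bounded optimal solution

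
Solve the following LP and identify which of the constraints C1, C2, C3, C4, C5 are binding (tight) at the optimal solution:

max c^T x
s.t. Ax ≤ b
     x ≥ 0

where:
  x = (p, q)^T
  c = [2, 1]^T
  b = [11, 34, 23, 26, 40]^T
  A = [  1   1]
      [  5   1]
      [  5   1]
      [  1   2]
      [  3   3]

At p = 3, q = 8, compute slack b - a·x for each constraint:
  C1: 11 − 11 = 0  (binding)
  C2: 34 − 23 = 11  (slack)
  C3: 23 − 23 = 0  (binding)
  C4: 26 − 19 = 7  (slack)
  C5: 40 − 33 = 7  (slack)

Optimal: p = 3, q = 8
Binding: C1, C3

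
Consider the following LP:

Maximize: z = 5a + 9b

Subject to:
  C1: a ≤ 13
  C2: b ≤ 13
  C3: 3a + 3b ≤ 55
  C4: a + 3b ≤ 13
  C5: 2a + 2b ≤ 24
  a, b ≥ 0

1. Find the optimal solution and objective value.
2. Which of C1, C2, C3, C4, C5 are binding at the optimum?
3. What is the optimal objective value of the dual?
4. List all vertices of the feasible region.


1. a = 11.5, b = 0.5, z = 62
2. C4, C5
3. 62
4. (0, 0), (12, 0), (11.5, 0.5), (0, 4.333)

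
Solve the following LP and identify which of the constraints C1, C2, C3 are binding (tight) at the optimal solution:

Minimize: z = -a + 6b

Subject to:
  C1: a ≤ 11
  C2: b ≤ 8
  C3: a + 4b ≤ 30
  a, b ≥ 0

At a = 11, b = 0, compute slack b - a·x for each constraint:
  C1: 11 − 11 = 0  (binding)
  C2: 8 − 0 = 8  (slack)
  C3: 30 − 11 = 19  (slack)

Optimal: a = 11, b = 0
Binding: C1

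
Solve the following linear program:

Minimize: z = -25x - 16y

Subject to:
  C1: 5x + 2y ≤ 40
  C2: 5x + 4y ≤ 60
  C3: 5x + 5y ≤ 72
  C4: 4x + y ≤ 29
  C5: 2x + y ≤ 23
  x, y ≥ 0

Evaluate the objective at each vertex of the feasible region:
  z(0, 0) = 0
  z(7.25, 0) = -181.2
  z(6, 5) = -230
  z(4, 10) = -260  ←
  z(2.4, 12) = -252
  z(0, 14.4) = -230.4
The minimum is at x = 4, y = 10.

x = 4, y = 10, z = -260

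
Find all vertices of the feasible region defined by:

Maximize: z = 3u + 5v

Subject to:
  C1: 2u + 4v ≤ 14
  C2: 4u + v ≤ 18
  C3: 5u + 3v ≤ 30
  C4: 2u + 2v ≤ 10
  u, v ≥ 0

(0, 0), (4.5, 0), (4.333, 0.6667), (3, 2), (0, 3.5)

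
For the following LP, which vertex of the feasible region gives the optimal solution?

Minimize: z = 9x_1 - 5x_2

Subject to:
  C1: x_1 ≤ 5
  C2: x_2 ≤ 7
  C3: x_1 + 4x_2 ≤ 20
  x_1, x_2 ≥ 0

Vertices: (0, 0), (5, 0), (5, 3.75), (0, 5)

Evaluate the objective at each vertex of the feasible region:
  z(0, 0) = 0
  z(5, 0) = 45
  z(5, 3.75) = 26.25
  z(0, 5) = -25  ←
The minimum is at x_1 = 0, x_2 = 5.

(0, 5)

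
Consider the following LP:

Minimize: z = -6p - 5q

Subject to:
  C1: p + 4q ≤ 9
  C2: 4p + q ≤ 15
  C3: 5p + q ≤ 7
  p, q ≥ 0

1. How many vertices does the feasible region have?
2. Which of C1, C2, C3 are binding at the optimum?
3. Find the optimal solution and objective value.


1. 4
2. C1, C3
3. p = 1, q = 2, z = -16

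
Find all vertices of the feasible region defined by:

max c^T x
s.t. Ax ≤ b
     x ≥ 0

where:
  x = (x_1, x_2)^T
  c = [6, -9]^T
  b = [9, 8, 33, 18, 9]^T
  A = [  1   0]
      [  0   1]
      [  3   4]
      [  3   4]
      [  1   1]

(0, 0), (6, 0), (0, 4.5)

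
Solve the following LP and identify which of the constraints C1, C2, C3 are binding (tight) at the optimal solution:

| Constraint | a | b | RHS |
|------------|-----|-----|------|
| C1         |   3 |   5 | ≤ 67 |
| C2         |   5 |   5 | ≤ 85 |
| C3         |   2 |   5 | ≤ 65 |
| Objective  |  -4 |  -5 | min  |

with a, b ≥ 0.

At a = 9, b = 8, compute slack b - a·x for each constraint:
  C1: 67 − 67 = 0  (binding)
  C2: 85 − 85 = 0  (binding)
  C3: 65 − 58 = 7  (slack)

Optimal: a = 9, b = 8
Binding: C1, C2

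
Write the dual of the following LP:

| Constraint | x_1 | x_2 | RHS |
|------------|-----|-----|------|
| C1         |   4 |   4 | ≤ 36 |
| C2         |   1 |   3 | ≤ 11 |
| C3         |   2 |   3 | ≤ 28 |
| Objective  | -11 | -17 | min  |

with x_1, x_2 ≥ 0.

Primal min cᵀx s.t. Ax ≤ b, x ≥ 0  →  Dual max −bᵀy s.t. Aᵀy ≥ −c, y ≥ 0.

Maximize: z = -36y1 - 11y2 - 28y3

Subject to:
  4y1 + y2 + 2y3 ≥ 11
  4y1 + 3y2 + 3y3 ≥ 17
  y1, y2, y3 ≥ 0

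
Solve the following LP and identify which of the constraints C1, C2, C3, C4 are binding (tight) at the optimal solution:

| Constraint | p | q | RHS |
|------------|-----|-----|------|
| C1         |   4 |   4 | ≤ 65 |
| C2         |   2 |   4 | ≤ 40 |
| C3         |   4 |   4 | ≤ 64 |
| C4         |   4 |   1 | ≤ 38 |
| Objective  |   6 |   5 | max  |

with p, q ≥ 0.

At p = 8, q = 6, compute slack b - a·x for each constraint:
  C1: 65 − 56 = 9  (slack)
  C2: 40 − 40 = 0  (binding)
  C3: 64 − 56 = 8  (slack)
  C4: 38 − 38 = 0  (binding)

Optimal: p = 8, q = 6
Binding: C2, C4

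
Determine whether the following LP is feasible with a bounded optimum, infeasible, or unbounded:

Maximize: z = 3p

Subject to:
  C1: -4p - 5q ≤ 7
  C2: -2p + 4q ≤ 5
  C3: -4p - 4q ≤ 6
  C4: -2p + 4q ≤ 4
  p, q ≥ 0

Unbounded (objective can increase without bound)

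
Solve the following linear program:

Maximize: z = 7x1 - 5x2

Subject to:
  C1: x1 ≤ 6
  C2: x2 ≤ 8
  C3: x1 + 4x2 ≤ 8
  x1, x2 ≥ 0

Evaluate the objective at each vertex of the feasible region:
  z(0, 0) = 0
  z(6, 0) = 42  ←
  z(6, 0.5) = 39.5
  z(0, 2) = -10
The maximum is at x1 = 6, x2 = 0.

x1 = 6, x2 = 0, z = 42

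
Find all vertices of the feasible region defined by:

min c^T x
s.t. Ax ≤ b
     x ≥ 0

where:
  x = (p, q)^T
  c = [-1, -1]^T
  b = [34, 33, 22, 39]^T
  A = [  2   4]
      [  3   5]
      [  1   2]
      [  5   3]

(0, 0), (7.8, 0), (6, 3), (0, 6.6)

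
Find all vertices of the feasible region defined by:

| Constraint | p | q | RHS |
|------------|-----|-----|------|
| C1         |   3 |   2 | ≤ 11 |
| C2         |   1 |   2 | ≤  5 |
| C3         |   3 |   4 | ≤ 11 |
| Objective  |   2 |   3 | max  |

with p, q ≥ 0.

(0, 0), (3.667, 0), (1, 2), (0, 2.5)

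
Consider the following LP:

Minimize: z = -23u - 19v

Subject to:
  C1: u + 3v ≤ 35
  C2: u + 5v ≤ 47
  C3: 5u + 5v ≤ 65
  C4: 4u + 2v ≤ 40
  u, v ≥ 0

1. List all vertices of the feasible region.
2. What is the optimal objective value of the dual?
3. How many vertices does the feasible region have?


1. (0, 0), (10, 0), (7, 6), (4.5, 8.5), (0, 9.4)
2. -275
3. 5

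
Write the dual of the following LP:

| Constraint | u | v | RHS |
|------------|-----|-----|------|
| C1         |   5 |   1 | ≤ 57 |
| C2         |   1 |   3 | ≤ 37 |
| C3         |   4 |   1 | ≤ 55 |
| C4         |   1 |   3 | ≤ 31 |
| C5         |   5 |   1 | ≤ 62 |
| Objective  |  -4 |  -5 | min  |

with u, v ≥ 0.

Primal min cᵀx s.t. Ax ≤ b, x ≥ 0  →  Dual max −bᵀy s.t. Aᵀy ≥ −c, y ≥ 0.

Maximize: z = -57y1 - 37y2 - 55y3 - 31y4 - 62y5

Subject to:
  5y1 + y2 + 4y3 + y4 + 5y5 ≥ 4
  y1 + 3y2 + y3 + 3y4 + y5 ≥ 5
  y1, y2, y3, y4, y5 ≥ 0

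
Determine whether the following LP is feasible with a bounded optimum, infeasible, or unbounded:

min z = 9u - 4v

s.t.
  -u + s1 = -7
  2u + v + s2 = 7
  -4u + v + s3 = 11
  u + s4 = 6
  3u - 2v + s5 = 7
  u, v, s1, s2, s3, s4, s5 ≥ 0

Infeasible (no feasible solution exists)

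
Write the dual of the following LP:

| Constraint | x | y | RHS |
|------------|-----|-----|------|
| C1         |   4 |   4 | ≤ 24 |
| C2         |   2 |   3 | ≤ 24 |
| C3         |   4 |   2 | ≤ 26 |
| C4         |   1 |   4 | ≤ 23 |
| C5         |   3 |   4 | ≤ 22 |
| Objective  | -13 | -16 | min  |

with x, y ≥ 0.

Primal min cᵀx s.t. Ax ≤ b, x ≥ 0  →  Dual max −bᵀy s.t. Aᵀy ≥ −c, y ≥ 0.

Maximize: z = -24y1 - 24y2 - 26y3 - 23y4 - 22y5

Subject to:
  4y1 + 2y2 + 4y3 + y4 + 3y5 ≥ 13
  4y1 + 3y2 + 2y3 + 4y4 + 4y5 ≥ 16
  y1, y2, y3, y4, y5 ≥ 0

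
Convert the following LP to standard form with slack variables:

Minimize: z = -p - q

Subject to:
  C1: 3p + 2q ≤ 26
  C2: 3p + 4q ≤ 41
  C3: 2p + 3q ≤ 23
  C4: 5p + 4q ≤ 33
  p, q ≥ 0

min z = -p - q

s.t.
  3p + 2q + s1 = 26
  3p + 4q + s2 = 41
  2p + 3q + s3 = 23
  5p + 4q + s4 = 33
  p, q, s1, s2, s3, s4 ≥ 0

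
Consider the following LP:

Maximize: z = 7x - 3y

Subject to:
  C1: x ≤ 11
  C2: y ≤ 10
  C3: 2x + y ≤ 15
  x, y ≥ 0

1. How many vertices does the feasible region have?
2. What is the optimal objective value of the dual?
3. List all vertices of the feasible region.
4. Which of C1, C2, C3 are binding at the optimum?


1. 4
2. 52.5
3. (0, 0), (7.5, 0), (2.5, 10), (0, 10)
4. C3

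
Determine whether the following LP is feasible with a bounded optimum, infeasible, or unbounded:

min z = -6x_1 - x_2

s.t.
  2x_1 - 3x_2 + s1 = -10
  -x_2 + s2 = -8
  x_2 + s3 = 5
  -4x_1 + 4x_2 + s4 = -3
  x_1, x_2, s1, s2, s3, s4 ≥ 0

Infeasible (no feasible solution exists)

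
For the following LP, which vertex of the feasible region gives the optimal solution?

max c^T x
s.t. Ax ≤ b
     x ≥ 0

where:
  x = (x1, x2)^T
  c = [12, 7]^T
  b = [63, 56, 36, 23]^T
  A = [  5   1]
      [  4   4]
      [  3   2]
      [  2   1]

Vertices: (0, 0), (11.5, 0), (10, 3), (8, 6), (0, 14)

Evaluate the objective at each vertex of the feasible region:
  z(0, 0) = 0
  z(11.5, 0) = 138
  z(10, 3) = 141  ←
  z(8, 6) = 138
  z(0, 14) = 98
The maximum is at x1 = 10, x2 = 3.

(10, 3)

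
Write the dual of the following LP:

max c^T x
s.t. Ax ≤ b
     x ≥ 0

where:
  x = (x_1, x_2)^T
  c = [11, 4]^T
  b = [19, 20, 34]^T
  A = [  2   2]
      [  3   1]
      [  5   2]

Primal max cᵀx s.t. Ax ≤ b, x ≥ 0  →  Dual min bᵀy s.t. Aᵀy ≥ c, y ≥ 0.

Minimize: z = 19y1 + 20y2 + 34y3

Subject to:
  2y1 + 3y2 + 5y3 ≥ 11
  2y1 + y2 + 2y3 ≥ 4
  y1, y2, y3 ≥ 0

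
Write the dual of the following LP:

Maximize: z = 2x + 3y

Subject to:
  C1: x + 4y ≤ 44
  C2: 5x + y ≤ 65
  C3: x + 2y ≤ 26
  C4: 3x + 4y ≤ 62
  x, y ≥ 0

Primal max cᵀx s.t. Ax ≤ b, x ≥ 0  →  Dual min bᵀy s.t. Aᵀy ≥ c, y ≥ 0.

Minimize: z = 44y1 + 65y2 + 26y3 + 62y4

Subject to:
  y1 + 5y2 + y3 + 3y4 ≥ 2
  4y1 + y2 + 2y3 + 4y4 ≥ 3
  y1, y2, y3, y4 ≥ 0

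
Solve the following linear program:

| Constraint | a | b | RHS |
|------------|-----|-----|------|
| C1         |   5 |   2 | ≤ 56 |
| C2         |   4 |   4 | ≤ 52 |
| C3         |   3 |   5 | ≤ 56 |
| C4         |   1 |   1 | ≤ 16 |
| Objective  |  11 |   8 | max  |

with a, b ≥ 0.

Evaluate the objective at each vertex of the feasible region:
  z(0, 0) = 0
  z(11.2, 0) = 123.2
  z(10, 3) = 134  ←
  z(4.5, 8.5) = 117.5
  z(0, 11.2) = 89.6
The maximum is at a = 10, b = 3.

a = 10, b = 3, z = 134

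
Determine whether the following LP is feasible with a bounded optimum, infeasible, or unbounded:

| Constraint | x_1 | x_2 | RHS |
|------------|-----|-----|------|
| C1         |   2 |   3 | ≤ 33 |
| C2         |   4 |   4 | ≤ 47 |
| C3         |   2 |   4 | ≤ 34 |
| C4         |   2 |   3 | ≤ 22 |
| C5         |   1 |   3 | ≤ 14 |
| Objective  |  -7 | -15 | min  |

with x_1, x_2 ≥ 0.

Feasible with a bounded optimal solution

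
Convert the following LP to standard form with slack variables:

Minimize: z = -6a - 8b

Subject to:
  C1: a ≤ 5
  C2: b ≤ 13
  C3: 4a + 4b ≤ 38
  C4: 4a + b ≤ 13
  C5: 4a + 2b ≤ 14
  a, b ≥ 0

min z = -6a - 8b

s.t.
  a + s1 = 5
  b + s2 = 13
  4a + 4b + s3 = 38
  4a + b + s4 = 13
  4a + 2b + s5 = 14
  a, b, s1, s2, s3, s4, s5 ≥ 0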